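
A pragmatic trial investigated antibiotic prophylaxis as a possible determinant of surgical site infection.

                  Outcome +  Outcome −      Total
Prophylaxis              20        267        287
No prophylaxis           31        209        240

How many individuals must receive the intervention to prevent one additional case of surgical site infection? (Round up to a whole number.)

17

Risk in treated group = 20/287 = 0.06969; risk in control = 31/240 = 0.12917.
Absolute risk reduction = 0.12917 − 0.06969 = 0.05948
NNT = 1 / ARR = 1 / 0.05948 = 16.812 → round up → 17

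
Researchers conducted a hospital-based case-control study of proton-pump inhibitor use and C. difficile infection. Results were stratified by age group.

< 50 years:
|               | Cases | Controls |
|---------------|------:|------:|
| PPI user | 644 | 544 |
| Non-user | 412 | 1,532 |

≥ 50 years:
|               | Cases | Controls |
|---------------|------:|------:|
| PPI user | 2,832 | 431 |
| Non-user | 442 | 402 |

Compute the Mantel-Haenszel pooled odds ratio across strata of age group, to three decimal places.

5.021

OR_MH = Σ(aᵢdᵢ/nᵢ) / Σ(bᵢcᵢ/nᵢ), where nᵢ is the stratum total.
Stratum 1 (< 50 years): n = 3132; a·d/n = 644·1532/3132 = 315.0089; b·c/n = 544·412/3132 = 71.5607
Stratum 2 (≥ 50 years): n = 4107; a·d/n = 2832·402/4107 = 277.2009; b·c/n = 431·442/4107 = 46.3847
OR_MH = (315.0089 + 277.2009) / (71.5607 + 46.3847) = 592.2098 / 117.9454 = 5.02105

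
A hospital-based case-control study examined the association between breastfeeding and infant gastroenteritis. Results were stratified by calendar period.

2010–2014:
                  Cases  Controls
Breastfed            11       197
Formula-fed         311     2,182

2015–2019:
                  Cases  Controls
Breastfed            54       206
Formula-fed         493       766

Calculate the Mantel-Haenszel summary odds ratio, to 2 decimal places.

0.40

OR_MH = Σ(aᵢdᵢ/nᵢ) / Σ(bᵢcᵢ/nᵢ), where nᵢ is the stratum total.
Stratum 1 (2010–2014): n = 2701; a·d/n = 11·2182/2701 = 8.8863; b·c/n = 197·311/2701 = 22.6831
Stratum 2 (2015–2019): n = 1519; a·d/n = 54·766/1519 = 27.2311; b·c/n = 206·493/1519 = 66.8585
OR_MH = (8.8863 + 27.2311) / (22.6831 + 66.8585) = 36.1174 / 89.5415 = 0.40336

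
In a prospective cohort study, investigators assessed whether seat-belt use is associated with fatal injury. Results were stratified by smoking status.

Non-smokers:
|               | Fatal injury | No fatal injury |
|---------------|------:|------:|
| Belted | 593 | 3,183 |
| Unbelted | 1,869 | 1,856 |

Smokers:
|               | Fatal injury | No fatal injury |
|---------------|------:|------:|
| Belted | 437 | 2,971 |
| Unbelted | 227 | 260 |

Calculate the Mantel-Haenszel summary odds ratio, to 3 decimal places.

0.182

OR_MH = Σ(aᵢdᵢ/nᵢ) / Σ(bᵢcᵢ/nᵢ), where nᵢ is the stratum total.
Stratum 1 (Non-smokers): n = 7501; a·d/n = 593·1856/7501 = 146.7282; b·c/n = 3183·1869/7501 = 793.0979
Stratum 2 (Smokers): n = 3895; a·d/n = 437·260/3895 = 29.1707; b·c/n = 2971·227/3895 = 173.1494
OR_MH = (146.7282 + 29.1707) / (793.0979 + 173.1494) = 175.8989 / 966.2473 = 0.18204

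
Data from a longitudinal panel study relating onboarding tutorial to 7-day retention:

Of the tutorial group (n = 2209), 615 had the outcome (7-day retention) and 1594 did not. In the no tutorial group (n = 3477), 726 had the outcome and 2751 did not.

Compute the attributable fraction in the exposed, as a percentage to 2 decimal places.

25.00

From the description: a = 615, b = 1594, c = 726, d = 2751.
Risk in exposed = 615/2209 = 0.27841; risk in unexposed = 726/3477 = 0.20880.
RR = 0.27841/0.20880 = 1.33336
AR% = (RR − 1)/RR × 100 = (1.33336 − 1)/1.33336 × 100 = 25.0015%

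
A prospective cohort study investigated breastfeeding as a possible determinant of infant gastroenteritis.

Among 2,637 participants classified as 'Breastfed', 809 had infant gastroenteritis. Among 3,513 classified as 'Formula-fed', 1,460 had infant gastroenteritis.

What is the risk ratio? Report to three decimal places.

0.738

From the description: a = 809, b = 1828, c = 1460, d = 2053.
Risk in exposed = 809/2637 = 0.30679; risk in unexposed = 1460/3513 = 0.41560.
RR = 0.30679 / 0.41560 = 0.73818
The risk is 26% lower among the exposed than among the unexposed.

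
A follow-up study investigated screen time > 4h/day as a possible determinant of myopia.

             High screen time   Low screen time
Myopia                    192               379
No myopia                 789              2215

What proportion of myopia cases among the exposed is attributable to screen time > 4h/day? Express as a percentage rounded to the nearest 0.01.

Reading the table with exposure as columns: a = 192 (High screen time, case), b = 789 (High screen time, non-case), c = 379 (Low screen time, case), d = 2215.
Risk in exposed = 192/981 = 0.19572; risk in unexposed = 379/2594 = 0.14611.
RR = 0.19572/0.14611 = 1.33956
AR% = (RR − 1)/RR × 100 = (1.33956 − 1)/1.33956 × 100 = 25.3488%

25.35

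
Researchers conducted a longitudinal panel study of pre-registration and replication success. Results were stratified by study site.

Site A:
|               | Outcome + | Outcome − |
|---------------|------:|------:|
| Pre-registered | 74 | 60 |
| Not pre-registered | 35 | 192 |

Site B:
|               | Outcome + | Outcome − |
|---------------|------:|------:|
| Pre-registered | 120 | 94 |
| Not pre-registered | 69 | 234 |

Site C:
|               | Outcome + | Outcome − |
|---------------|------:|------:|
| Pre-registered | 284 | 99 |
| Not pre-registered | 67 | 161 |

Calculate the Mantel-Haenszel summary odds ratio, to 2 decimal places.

5.77

OR_MH = Σ(aᵢdᵢ/nᵢ) / Σ(bᵢcᵢ/nᵢ), where nᵢ is the stratum total.
Stratum 1 (Site A): n = 361; a·d/n = 74·192/361 = 39.3573; b·c/n = 60·35/361 = 5.8172
Stratum 2 (Site B): n = 517; a·d/n = 120·234/517 = 54.3133; b·c/n = 94·69/517 = 12.5455
Stratum 3 (Site C): n = 611; a·d/n = 284·161/611 = 74.8347; b·c/n = 99·67/611 = 10.8560
OR_MH = (39.3573 + 54.3133 + 74.8347) / (5.8172 + 12.5455 + 10.8560) = 168.5054 / 29.2186 = 5.76706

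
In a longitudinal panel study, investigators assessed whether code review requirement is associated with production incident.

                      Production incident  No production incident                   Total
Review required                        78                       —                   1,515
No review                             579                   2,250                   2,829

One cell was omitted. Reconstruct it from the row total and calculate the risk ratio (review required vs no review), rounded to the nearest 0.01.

0.25

The missing cell is in the exposed row: 1515 − 78 = 1437.
So a = 78, b = 1437, c = 579, d = 2250.
RR = [a/(a+b)] / [c/(c+d)] = (78/1515) / (579/2829) = 0.05149/0.20467 = 0.25156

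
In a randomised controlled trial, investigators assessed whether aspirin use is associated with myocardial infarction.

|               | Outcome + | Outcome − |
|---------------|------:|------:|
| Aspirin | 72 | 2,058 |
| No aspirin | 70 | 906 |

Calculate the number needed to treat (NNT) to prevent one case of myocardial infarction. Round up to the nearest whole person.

27

Risk in treated group = 72/2130 = 0.03380; risk in control = 70/976 = 0.07172.
Absolute risk reduction = 0.07172 − 0.03380 = 0.03792
NNT = 1 / ARR = 1 / 0.03792 = 26.372 → round up → 27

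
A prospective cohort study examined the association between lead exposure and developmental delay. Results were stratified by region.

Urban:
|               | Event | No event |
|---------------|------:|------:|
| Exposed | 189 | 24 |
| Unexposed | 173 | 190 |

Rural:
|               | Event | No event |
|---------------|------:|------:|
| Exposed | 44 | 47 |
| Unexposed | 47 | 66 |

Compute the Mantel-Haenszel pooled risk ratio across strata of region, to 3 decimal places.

1.689

RR_MH = Σ(aᵢ·n₀ᵢ/nᵢ) / Σ(cᵢ·n₁ᵢ/nᵢ), with n₁ᵢ = aᵢ+bᵢ (exposed), n₀ᵢ = cᵢ+dᵢ (unexposed), nᵢ = n₁ᵢ+n₀ᵢ.
Stratum 1 (Urban): n₁ = 213, n₀ = 363, n = 576; a·n₀/n = 189·363/576 = 119.1094; c·n₁/n = 173·213/576 = 63.9740
Stratum 2 (Rural): n₁ = 91, n₀ = 113, n = 204; a·n₀/n = 44·113/204 = 24.3725; c·n₁/n = 47·91/204 = 20.9657
RR_MH = (119.1094 + 24.3725) / (63.9740 + 20.9657) = 143.4819 / 84.9396 = 1.68922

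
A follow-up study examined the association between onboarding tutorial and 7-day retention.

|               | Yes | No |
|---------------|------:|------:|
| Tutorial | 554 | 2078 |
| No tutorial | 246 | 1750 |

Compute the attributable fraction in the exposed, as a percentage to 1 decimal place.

41.4

Cells: a = 554, b = 2078, c = 246, d = 1750.
Risk in exposed = 554/2632 = 0.21049; risk in unexposed = 246/1996 = 0.12325.
RR = 0.21049/0.12325 = 1.70785
AR% = (RR − 1)/RR × 100 = (1.70785 − 1)/1.70785 × 100 = 41.4468%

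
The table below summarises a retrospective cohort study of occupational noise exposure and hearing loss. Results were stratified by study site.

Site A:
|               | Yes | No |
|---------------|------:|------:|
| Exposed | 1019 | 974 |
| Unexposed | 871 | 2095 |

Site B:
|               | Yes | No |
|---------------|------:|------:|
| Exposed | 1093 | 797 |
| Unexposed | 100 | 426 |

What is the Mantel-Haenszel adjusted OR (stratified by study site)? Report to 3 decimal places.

OR_MH = Σ(aᵢdᵢ/nᵢ) / Σ(bᵢcᵢ/nᵢ), where nᵢ is the stratum total.
Stratum 1 (Site A): n = 4959; a·d/n = 1019·2095/4959 = 430.4910; b·c/n = 974·871/4959 = 171.0736
Stratum 2 (Site B): n = 2416; a·d/n = 1093·426/2416 = 192.7227; b·c/n = 797·100/2416 = 32.9884
OR_MH = (430.4910 + 192.7227) / (171.0736 + 32.9884) = 623.2137 / 204.0620 = 3.05404

3.054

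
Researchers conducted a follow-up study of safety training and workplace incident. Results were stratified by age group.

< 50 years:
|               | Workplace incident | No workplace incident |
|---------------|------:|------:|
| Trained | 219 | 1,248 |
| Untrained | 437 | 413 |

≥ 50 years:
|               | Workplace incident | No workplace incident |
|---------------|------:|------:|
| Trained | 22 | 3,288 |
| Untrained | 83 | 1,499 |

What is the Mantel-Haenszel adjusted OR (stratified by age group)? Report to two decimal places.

OR_MH = Σ(aᵢdᵢ/nᵢ) / Σ(bᵢcᵢ/nᵢ), where nᵢ is the stratum total.
Stratum 1 (< 50 years): n = 2317; a·d/n = 219·413/2317 = 39.0363; b·c/n = 1248·437/2317 = 235.3802
Stratum 2 (≥ 50 years): n = 4892; a·d/n = 22·1499/4892 = 6.7412; b·c/n = 3288·83/4892 = 55.7858
OR_MH = (39.0363 + 6.7412) / (235.3802 + 55.7858) = 45.7775 / 291.1660 = 0.15722

0.16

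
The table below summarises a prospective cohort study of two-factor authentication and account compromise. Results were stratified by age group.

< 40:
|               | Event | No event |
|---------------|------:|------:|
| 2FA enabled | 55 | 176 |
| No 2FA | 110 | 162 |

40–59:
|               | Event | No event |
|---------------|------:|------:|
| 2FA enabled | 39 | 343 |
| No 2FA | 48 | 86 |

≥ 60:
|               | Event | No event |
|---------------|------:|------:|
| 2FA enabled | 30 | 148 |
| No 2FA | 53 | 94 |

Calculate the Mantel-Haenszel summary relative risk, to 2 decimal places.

0.46

RR_MH = Σ(aᵢ·n₀ᵢ/nᵢ) / Σ(cᵢ·n₁ᵢ/nᵢ), with n₁ᵢ = aᵢ+bᵢ (exposed), n₀ᵢ = cᵢ+dᵢ (unexposed), nᵢ = n₁ᵢ+n₀ᵢ.
Stratum 1 (< 40): n₁ = 231, n₀ = 272, n = 503; a·n₀/n = 55·272/503 = 29.7416; c·n₁/n = 110·231/503 = 50.5169
Stratum 2 (40–59): n₁ = 382, n₀ = 134, n = 516; a·n₀/n = 39·134/516 = 10.1279; c·n₁/n = 48·382/516 = 35.5349
Stratum 3 (≥ 60): n₁ = 178, n₀ = 147, n = 325; a·n₀/n = 30·147/325 = 13.5692; c·n₁/n = 53·178/325 = 29.0277
RR_MH = (29.7416 + 10.1279 + 13.5692) / (50.5169 + 35.5349 + 29.0277) = 53.4387 / 115.0795 = 0.46436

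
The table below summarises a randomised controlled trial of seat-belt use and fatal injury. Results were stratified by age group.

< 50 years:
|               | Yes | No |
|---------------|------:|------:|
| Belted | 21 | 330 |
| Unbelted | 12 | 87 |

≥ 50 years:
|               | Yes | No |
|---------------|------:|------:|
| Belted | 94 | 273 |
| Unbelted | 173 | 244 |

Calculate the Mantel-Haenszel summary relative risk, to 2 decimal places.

0.60

RR_MH = Σ(aᵢ·n₀ᵢ/nᵢ) / Σ(cᵢ·n₁ᵢ/nᵢ), with n₁ᵢ = aᵢ+bᵢ (exposed), n₀ᵢ = cᵢ+dᵢ (unexposed), nᵢ = n₁ᵢ+n₀ᵢ.
Stratum 1 (< 50 years): n₁ = 351, n₀ = 99, n = 450; a·n₀/n = 21·99/450 = 4.6200; c·n₁/n = 12·351/450 = 9.3600
Stratum 2 (≥ 50 years): n₁ = 367, n₀ = 417, n = 784; a·n₀/n = 94·417/784 = 49.9974; c·n₁/n = 173·367/784 = 80.9834
RR_MH = (4.6200 + 49.9974) / (9.3600 + 80.9834) = 54.6174 / 90.3434 = 0.60455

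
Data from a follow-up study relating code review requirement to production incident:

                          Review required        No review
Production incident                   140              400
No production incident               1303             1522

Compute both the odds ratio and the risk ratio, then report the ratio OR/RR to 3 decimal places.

Reading the table with exposure as columns: a = 140 (Review required, case), b = 1303 (Review required, non-case), c = 400 (No review, case), d = 1522.
OR = (140·1522)/(1303·400) = 213080/521200 = 0.40883
Risk in exposed = 140/1443 = 0.09702; risk in unexposed = 400/1922 = 0.20812; RR = 0.46618
OR/RR = 0.40883 / 0.46618 = 0.87697
The outcome is not rare, so the OR lies further from 1 than the RR.

0.877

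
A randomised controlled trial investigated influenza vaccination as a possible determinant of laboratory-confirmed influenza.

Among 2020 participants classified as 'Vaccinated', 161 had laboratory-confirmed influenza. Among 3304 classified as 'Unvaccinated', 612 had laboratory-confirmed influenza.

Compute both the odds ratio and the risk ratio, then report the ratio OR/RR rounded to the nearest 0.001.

From the description: a = 161, b = 1859, c = 612, d = 2692.
OR = (161·2692)/(1859·612) = 433412/1137708 = 0.38095
Risk in exposed = 161/2020 = 0.07970; risk in unexposed = 612/3304 = 0.18523; RR = 0.43029
OR/RR = 0.38095 / 0.43029 = 0.88533
The outcome is not rare, so the OR lies further from 1 than the RR.

0.885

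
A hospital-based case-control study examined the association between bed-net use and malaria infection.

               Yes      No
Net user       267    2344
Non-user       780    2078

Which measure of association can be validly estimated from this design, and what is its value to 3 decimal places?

Cells: a = 267, b = 2344, c = 780, d = 2078.
This is a hospital-based case-control study: participants were sampled on outcome status, so risks in the source population cannot be estimated directly — relative risk is not valid here. The odds ratio is the appropriate measure.
OR = (a·d)/(b·c) = (267 × 2078) / (2344 × 780) = 554826 / 1828320 = 0.30346

0.303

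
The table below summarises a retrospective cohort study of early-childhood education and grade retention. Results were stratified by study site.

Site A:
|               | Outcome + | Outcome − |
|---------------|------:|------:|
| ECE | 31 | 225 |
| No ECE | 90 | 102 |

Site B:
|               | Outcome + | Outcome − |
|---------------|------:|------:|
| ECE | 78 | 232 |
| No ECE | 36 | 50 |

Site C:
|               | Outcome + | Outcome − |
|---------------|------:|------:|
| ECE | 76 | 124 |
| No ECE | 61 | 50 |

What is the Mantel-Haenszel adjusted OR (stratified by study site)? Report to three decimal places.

0.321

OR_MH = Σ(aᵢdᵢ/nᵢ) / Σ(bᵢcᵢ/nᵢ), where nᵢ is the stratum total.
Stratum 1 (Site A): n = 448; a·d/n = 31·102/448 = 7.0580; b·c/n = 225·90/448 = 45.2009
Stratum 2 (Site B): n = 396; a·d/n = 78·50/396 = 9.8485; b·c/n = 232·36/396 = 21.0909
Stratum 3 (Site C): n = 311; a·d/n = 76·50/311 = 12.2186; b·c/n = 124·61/311 = 24.3215
OR_MH = (7.0580 + 9.8485 + 12.2186) / (45.2009 + 21.0909 + 24.3215) = 29.1252 / 90.6133 = 0.32142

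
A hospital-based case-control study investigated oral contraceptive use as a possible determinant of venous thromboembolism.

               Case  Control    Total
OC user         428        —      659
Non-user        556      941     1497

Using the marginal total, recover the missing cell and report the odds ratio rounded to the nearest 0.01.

3.14

The missing cell is in the exposed row: 659 − 428 = 231.
So a = 428, b = 231, c = 556, d = 941.
OR = (a·d)/(b·c) = (428 × 941) / (231 × 556) = 402748 / 128436 = 3.13579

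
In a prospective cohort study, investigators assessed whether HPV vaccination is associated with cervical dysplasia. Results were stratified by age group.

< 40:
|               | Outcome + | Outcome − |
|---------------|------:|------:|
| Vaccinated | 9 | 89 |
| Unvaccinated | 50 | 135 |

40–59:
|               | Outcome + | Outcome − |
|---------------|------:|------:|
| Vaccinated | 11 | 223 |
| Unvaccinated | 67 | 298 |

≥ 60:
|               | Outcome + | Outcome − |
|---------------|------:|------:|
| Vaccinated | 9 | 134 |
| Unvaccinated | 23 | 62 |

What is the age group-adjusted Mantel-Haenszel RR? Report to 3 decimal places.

0.275

RR_MH = Σ(aᵢ·n₀ᵢ/nᵢ) / Σ(cᵢ·n₁ᵢ/nᵢ), with n₁ᵢ = aᵢ+bᵢ (exposed), n₀ᵢ = cᵢ+dᵢ (unexposed), nᵢ = n₁ᵢ+n₀ᵢ.
Stratum 1 (< 40): n₁ = 98, n₀ = 185, n = 283; a·n₀/n = 9·185/283 = 5.8834; c·n₁/n = 50·98/283 = 17.3145
Stratum 2 (40–59): n₁ = 234, n₀ = 365, n = 599; a·n₀/n = 11·365/599 = 6.7028; c·n₁/n = 67·234/599 = 26.1736
Stratum 3 (≥ 60): n₁ = 143, n₀ = 85, n = 228; a·n₀/n = 9·85/228 = 3.3553; c·n₁/n = 23·143/228 = 14.4254
RR_MH = (5.8834 + 6.7028 + 3.3553) / (17.3145 + 26.1736 + 14.4254) = 15.9415 / 57.9135 = 0.27526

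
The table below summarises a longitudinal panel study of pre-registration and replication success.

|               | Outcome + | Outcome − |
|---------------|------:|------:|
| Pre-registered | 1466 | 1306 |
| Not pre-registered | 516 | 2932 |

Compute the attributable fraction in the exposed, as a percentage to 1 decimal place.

Cells: a = 1466, b = 1306, c = 516, d = 2932.
Risk in exposed = 1466/2772 = 0.52886; risk in unexposed = 516/3448 = 0.14965.
RR = 0.52886/0.14965 = 3.53393
AR% = (RR − 1)/RR × 100 = (3.53393 − 1)/3.53393 × 100 = 71.7029%

71.7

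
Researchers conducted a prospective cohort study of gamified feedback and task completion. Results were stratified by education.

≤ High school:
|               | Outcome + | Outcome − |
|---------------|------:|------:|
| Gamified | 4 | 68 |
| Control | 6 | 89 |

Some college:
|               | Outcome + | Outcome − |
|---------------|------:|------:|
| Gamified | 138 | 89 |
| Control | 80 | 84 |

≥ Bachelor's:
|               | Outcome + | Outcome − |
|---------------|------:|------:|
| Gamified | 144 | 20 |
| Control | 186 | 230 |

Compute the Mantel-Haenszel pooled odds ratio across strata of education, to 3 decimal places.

OR_MH = Σ(aᵢdᵢ/nᵢ) / Σ(bᵢcᵢ/nᵢ), where nᵢ is the stratum total.
Stratum 1 (≤ High school): n = 167; a·d/n = 4·89/167 = 2.1317; b·c/n = 68·6/167 = 2.4431
Stratum 2 (Some college): n = 391; a·d/n = 138·84/391 = 29.6471; b·c/n = 89·80/391 = 18.2097
Stratum 3 (≥ Bachelor's): n = 580; a·d/n = 144·230/580 = 57.1034; b·c/n = 20·186/580 = 6.4138
OR_MH = (2.1317 + 29.6471 + 57.1034) / (2.4431 + 18.2097 + 6.4138) = 88.8822 / 27.0666 = 3.28383

3.284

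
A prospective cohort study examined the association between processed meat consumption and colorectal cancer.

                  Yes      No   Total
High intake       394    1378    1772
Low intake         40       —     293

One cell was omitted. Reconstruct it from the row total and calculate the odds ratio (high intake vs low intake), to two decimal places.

1.81

The missing cell is in the unexposed row: 293 − 40 = 253.
So a = 394, b = 1378, c = 40, d = 253.
OR = (a·d)/(b·c) = (394 × 253) / (1378 × 40) = 99682 / 55120 = 1.80845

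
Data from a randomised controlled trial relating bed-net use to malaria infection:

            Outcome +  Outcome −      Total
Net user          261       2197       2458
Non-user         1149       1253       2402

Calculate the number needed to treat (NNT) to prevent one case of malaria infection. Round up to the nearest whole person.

3

Risk in treated group = 261/2458 = 0.10618; risk in control = 1149/2402 = 0.47835.
Absolute risk reduction = 0.47835 − 0.10618 = 0.37217
NNT = 1 / ARR = 1 / 0.37217 = 2.687 → round up → 3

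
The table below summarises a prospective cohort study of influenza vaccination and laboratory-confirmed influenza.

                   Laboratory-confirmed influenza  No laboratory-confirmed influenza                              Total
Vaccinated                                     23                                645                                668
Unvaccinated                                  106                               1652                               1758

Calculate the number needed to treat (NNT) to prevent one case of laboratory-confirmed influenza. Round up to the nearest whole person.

Risk in treated group = 23/668 = 0.03443; risk in control = 106/1758 = 0.06030.
Absolute risk reduction = 0.06030 − 0.03443 = 0.02586
NNT = 1 / ARR = 1 / 0.02586 = 38.663 → round up → 39

39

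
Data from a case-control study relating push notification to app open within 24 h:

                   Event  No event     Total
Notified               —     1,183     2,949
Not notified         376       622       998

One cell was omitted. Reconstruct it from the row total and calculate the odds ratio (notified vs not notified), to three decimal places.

The missing cell is in the exposed row: 2949 − 1183 = 1766.
So a = 1766, b = 1183, c = 376, d = 622.
OR = (a·d)/(b·c) = (1766 × 622) / (1183 × 376) = 1098452 / 444808 = 2.46950

2.469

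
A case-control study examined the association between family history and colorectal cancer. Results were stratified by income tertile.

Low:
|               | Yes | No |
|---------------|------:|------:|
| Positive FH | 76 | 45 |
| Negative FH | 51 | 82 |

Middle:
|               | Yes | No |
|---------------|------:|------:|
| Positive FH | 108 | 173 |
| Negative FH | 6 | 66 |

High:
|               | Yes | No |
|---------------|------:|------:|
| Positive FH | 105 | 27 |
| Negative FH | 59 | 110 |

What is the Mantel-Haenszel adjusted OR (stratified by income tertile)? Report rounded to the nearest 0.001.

4.812

OR_MH = Σ(aᵢdᵢ/nᵢ) / Σ(bᵢcᵢ/nᵢ), where nᵢ is the stratum total.
Stratum 1 (Low): n = 254; a·d/n = 76·82/254 = 24.5354; b·c/n = 45·51/254 = 9.0354
Stratum 2 (Middle): n = 353; a·d/n = 108·66/353 = 20.1926; b·c/n = 173·6/353 = 2.9405
Stratum 3 (High): n = 301; a·d/n = 105·110/301 = 38.3721; b·c/n = 27·59/301 = 5.2924
OR_MH = (24.5354 + 20.1926 + 38.3721) / (9.0354 + 2.9405 + 5.2924) = 83.1002 / 17.2683 = 4.81229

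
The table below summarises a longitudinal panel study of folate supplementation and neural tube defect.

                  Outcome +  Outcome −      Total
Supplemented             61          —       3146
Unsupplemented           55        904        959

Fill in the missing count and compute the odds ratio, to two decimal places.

The missing cell is in the exposed row: 3146 − 61 = 3085.
So a = 61, b = 3085, c = 55, d = 904.
OR = (a·d)/(b·c) = (61 × 904) / (3085 × 55) = 55144 / 169675 = 0.32500

0.32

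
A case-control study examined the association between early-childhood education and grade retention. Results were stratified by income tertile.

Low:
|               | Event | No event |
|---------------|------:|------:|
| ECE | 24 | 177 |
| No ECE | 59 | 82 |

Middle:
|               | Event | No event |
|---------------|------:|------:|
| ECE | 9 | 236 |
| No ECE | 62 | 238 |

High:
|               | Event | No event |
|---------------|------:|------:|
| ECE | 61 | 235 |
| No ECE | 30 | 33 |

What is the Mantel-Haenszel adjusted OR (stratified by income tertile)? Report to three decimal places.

OR_MH = Σ(aᵢdᵢ/nᵢ) / Σ(bᵢcᵢ/nᵢ), where nᵢ is the stratum total.
Stratum 1 (Low): n = 342; a·d/n = 24·82/342 = 5.7544; b·c/n = 177·59/342 = 30.5351
Stratum 2 (Middle): n = 545; a·d/n = 9·238/545 = 3.9303; b·c/n = 236·62/545 = 26.8477
Stratum 3 (High): n = 359; a·d/n = 61·33/359 = 5.6072; b·c/n = 235·30/359 = 19.6379
OR_MH = (5.7544 + 3.9303 + 5.6072) / (30.5351 + 26.8477 + 19.6379) = 15.2919 / 77.0207 = 0.19854

0.199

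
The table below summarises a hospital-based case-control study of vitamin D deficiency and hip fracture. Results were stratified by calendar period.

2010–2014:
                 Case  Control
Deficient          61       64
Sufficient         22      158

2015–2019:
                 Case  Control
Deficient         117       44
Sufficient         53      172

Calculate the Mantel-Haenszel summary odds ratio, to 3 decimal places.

OR_MH = Σ(aᵢdᵢ/nᵢ) / Σ(bᵢcᵢ/nᵢ), where nᵢ is the stratum total.
Stratum 1 (2010–2014): n = 305; a·d/n = 61·158/305 = 31.6000; b·c/n = 64·22/305 = 4.6164
Stratum 2 (2015–2019): n = 386; a·d/n = 117·172/386 = 52.1347; b·c/n = 44·53/386 = 6.0415
OR_MH = (31.6000 + 52.1347) / (4.6164 + 6.0415) = 83.7347 / 10.6578 = 7.85663

7.857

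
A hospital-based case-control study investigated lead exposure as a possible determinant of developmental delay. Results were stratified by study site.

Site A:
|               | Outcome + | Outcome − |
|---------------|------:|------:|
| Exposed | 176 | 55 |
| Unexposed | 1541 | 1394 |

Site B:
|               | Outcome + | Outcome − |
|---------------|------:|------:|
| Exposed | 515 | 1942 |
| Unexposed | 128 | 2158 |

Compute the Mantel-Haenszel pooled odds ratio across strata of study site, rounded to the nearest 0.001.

3.938

OR_MH = Σ(aᵢdᵢ/nᵢ) / Σ(bᵢcᵢ/nᵢ), where nᵢ is the stratum total.
Stratum 1 (Site A): n = 3166; a·d/n = 176·1394/3166 = 77.4934; b·c/n = 55·1541/3166 = 26.7704
Stratum 2 (Site B): n = 4743; a·d/n = 515·2158/4743 = 234.3179; b·c/n = 1942·128/4743 = 52.4090
OR_MH = (77.4934 + 234.3179) / (26.7704 + 52.4090) = 311.8113 / 79.1794 = 3.93804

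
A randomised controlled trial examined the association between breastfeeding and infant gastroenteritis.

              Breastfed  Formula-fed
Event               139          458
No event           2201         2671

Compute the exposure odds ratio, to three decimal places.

0.368

Reading the table with exposure as columns: a = 139 (Breastfed, case), b = 2201 (Breastfed, non-case), c = 458 (Formula-fed, case), d = 2671.
OR = (a·d)/(b·c) = (139 × 2671) / (2201 × 458) = 371269 / 1008058 = 0.36830
Exposure is associated with lower odds of infant gastroenteritis (OR = 0.37 < 1).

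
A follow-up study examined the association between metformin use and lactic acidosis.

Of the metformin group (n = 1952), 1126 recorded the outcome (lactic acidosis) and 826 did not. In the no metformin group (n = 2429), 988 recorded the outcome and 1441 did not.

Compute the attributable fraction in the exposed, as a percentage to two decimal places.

29.49

From the description: a = 1126, b = 826, c = 988, d = 1441.
Risk in exposed = 1126/1952 = 0.57684; risk in unexposed = 988/2429 = 0.40675.
RR = 0.57684/0.40675 = 1.41817
AR% = (RR − 1)/RR × 100 = (1.41817 − 1)/1.41817 × 100 = 29.4867%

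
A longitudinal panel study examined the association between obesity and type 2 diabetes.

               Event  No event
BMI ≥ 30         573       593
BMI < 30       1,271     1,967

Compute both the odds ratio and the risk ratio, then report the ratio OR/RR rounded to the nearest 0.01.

Cells: a = 573, b = 593, c = 1271, d = 1967.
OR = (573·1967)/(593·1271) = 1127091/753703 = 1.49540
Risk in exposed = 573/1166 = 0.49142; risk in unexposed = 1271/3238 = 0.39253; RR = 1.25195
OR/RR = 1.49540 / 1.25195 = 1.19446
The outcome is not rare, so the OR lies further from 1 than the RR.

1.19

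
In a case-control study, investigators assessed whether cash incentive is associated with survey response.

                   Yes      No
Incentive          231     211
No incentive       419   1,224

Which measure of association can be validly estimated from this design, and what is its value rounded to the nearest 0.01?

Cells: a = 231, b = 211, c = 419, d = 1224.
This is a case-control study: participants were sampled on outcome status, so risks in the source population cannot be estimated directly — relative risk is not valid here. The odds ratio is the appropriate measure.
OR = (a·d)/(b·c) = (231 × 1224) / (211 × 419) = 282744 / 88409 = 3.19814

3.20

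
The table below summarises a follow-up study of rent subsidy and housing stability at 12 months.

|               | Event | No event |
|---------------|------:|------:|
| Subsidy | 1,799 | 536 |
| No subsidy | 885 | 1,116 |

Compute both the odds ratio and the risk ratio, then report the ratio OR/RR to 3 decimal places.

Cells: a = 1799, b = 536, c = 885, d = 1116.
OR = (1799·1116)/(536·885) = 2007684/474360 = 4.23241
Risk in exposed = 1799/2335 = 0.77045; risk in unexposed = 885/2001 = 0.44228; RR = 1.74200
OR/RR = 4.23241 / 1.74200 = 2.42962
The outcome is not rare, so the OR lies further from 1 than the RR.

2.430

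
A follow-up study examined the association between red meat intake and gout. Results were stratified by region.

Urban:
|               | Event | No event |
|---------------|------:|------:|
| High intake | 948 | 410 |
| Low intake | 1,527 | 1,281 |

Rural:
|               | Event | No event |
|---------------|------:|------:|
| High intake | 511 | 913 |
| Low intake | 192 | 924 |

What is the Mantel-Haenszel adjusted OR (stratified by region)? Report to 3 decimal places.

2.177

OR_MH = Σ(aᵢdᵢ/nᵢ) / Σ(bᵢcᵢ/nᵢ), where nᵢ is the stratum total.
Stratum 1 (Urban): n = 4166; a·d/n = 948·1281/4166 = 291.4998; b·c/n = 410·1527/4166 = 150.2808
Stratum 2 (Rural): n = 2540; a·d/n = 511·924/2540 = 185.8913; b·c/n = 913·192/2540 = 69.0142
OR_MH = (291.4998 + 185.8913) / (150.2808 + 69.0142) = 477.3911 / 219.2950 = 2.17694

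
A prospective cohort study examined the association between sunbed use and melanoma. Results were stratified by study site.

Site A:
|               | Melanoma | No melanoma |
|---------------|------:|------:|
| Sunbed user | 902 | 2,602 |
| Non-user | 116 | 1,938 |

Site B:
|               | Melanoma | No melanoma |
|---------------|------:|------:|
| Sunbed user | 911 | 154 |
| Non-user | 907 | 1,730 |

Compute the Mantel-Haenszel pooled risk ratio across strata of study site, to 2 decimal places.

RR_MH = Σ(aᵢ·n₀ᵢ/nᵢ) / Σ(cᵢ·n₁ᵢ/nᵢ), with n₁ᵢ = aᵢ+bᵢ (exposed), n₀ᵢ = cᵢ+dᵢ (unexposed), nᵢ = n₁ᵢ+n₀ᵢ.
Stratum 1 (Site A): n₁ = 3504, n₀ = 2054, n = 5558; a·n₀/n = 902·2054/5558 = 333.3408; c·n₁/n = 116·3504/5558 = 73.1313
Stratum 2 (Site B): n₁ = 1065, n₀ = 2637, n = 3702; a·n₀/n = 911·2637/3702 = 648.9214; c·n₁/n = 907·1065/3702 = 260.9279
RR_MH = (333.3408 + 648.9214) / (73.1313 + 260.9279) = 982.2622 / 334.0592 = 2.94038

2.94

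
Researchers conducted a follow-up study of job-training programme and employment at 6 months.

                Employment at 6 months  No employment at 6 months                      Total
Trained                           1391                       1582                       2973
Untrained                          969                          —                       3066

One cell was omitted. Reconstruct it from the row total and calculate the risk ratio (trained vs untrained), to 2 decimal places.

The missing cell is in the unexposed row: 3066 − 969 = 2097.
So a = 1391, b = 1582, c = 969, d = 2097.
RR = [a/(a+b)] / [c/(c+d)] = (1391/2973) / (969/3066) = 0.46788/0.31605 = 1.48041

1.48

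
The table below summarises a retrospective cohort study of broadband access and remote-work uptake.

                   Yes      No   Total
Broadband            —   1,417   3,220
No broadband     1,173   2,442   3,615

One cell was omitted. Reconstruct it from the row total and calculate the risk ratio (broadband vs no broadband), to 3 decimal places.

The missing cell is in the exposed row: 3220 − 1417 = 1803.
So a = 1803, b = 1417, c = 1173, d = 2442.
RR = [a/(a+b)] / [c/(c+d)] = (1803/3220) / (1173/3615) = 0.55994/0.32448 = 1.72564

1.726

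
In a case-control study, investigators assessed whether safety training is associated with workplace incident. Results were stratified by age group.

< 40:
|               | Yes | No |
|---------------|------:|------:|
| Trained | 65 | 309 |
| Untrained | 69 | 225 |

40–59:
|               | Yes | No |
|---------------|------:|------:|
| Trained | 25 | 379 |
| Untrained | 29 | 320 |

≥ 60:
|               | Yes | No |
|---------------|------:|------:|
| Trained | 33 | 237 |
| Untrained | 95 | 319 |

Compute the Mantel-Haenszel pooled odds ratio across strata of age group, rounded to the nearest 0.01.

0.60

OR_MH = Σ(aᵢdᵢ/nᵢ) / Σ(bᵢcᵢ/nᵢ), where nᵢ is the stratum total.
Stratum 1 (< 40): n = 668; a·d/n = 65·225/668 = 21.8937; b·c/n = 309·69/668 = 31.9177
Stratum 2 (40–59): n = 753; a·d/n = 25·320/753 = 10.6242; b·c/n = 379·29/753 = 14.5963
Stratum 3 (≥ 60): n = 684; a·d/n = 33·319/684 = 15.3904; b·c/n = 237·95/684 = 32.9167
OR_MH = (21.8937 + 10.6242 + 15.3904) / (31.9177 + 14.5963 + 32.9167) = 47.9082 / 79.4306 = 0.60315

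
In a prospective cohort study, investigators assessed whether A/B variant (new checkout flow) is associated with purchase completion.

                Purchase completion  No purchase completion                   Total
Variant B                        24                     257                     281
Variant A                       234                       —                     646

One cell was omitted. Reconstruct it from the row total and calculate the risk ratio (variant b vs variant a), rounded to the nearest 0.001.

0.236

The missing cell is in the unexposed row: 646 − 234 = 412.
So a = 24, b = 257, c = 234, d = 412.
RR = [a/(a+b)] / [c/(c+d)] = (24/281) / (234/646) = 0.08541/0.36223 = 0.23579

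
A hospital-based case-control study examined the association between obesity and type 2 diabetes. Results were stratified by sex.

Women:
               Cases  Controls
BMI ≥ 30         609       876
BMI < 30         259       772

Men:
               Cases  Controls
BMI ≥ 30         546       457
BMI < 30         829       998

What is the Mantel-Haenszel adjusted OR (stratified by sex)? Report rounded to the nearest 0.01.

OR_MH = Σ(aᵢdᵢ/nᵢ) / Σ(bᵢcᵢ/nᵢ), where nᵢ is the stratum total.
Stratum 1 (Women): n = 2516; a·d/n = 609·772/2516 = 186.8633; b·c/n = 876·259/2516 = 90.1765
Stratum 2 (Men): n = 2830; a·d/n = 546·998/2830 = 192.5470; b·c/n = 457·829/2830 = 133.8703
OR_MH = (186.8633 + 192.5470) / (90.1765 + 133.8703) = 379.4103 / 224.0468 = 1.69344

1.69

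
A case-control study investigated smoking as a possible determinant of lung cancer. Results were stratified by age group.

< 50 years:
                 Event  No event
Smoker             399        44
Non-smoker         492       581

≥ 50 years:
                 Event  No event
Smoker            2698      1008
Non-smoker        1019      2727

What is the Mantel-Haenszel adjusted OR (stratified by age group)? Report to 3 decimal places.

7.496

OR_MH = Σ(aᵢdᵢ/nᵢ) / Σ(bᵢcᵢ/nᵢ), where nᵢ is the stratum total.
Stratum 1 (< 50 years): n = 1516; a·d/n = 399·581/1516 = 152.9149; b·c/n = 44·492/1516 = 14.2797
Stratum 2 (≥ 50 years): n = 7452; a·d/n = 2698·2727/7452 = 987.3116; b·c/n = 1008·1019/7452 = 137.8357
OR_MH = (152.9149 + 987.3116) / (14.2797 + 137.8357) = 1140.2265 / 152.1154 = 7.49580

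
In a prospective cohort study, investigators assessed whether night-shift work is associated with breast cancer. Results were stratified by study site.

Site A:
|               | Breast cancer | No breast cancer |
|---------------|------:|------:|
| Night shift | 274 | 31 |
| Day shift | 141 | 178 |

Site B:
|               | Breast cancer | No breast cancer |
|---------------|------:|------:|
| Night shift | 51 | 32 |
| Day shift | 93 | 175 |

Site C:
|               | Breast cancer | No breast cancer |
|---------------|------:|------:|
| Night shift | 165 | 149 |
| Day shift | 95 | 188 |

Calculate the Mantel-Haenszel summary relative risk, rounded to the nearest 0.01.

1.83

RR_MH = Σ(aᵢ·n₀ᵢ/nᵢ) / Σ(cᵢ·n₁ᵢ/nᵢ), with n₁ᵢ = aᵢ+bᵢ (exposed), n₀ᵢ = cᵢ+dᵢ (unexposed), nᵢ = n₁ᵢ+n₀ᵢ.
Stratum 1 (Site A): n₁ = 305, n₀ = 319, n = 624; a·n₀/n = 274·319/624 = 140.0737; c·n₁/n = 141·305/624 = 68.9183
Stratum 2 (Site B): n₁ = 83, n₀ = 268, n = 351; a·n₀/n = 51·268/351 = 38.9402; c·n₁/n = 93·83/351 = 21.9915
Stratum 3 (Site C): n₁ = 314, n₀ = 283, n = 597; a·n₀/n = 165·283/597 = 78.2161; c·n₁/n = 95·314/597 = 49.9665
RR_MH = (140.0737 + 38.9402 + 78.2161) / (68.9183 + 21.9915 + 49.9665) = 257.2300 / 140.8762 = 1.82593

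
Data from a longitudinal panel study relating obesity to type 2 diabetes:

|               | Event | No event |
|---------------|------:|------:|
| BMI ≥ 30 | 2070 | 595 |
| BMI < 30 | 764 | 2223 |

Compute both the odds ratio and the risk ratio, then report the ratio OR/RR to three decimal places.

3.333

Cells: a = 2070, b = 595, c = 764, d = 2223.
OR = (2070·2223)/(595·764) = 4601610/454580 = 10.12277
Risk in exposed = 2070/2665 = 0.77674; risk in unexposed = 764/2987 = 0.25578; RR = 3.03679
OR/RR = 10.12277 / 3.03679 = 3.33338
The outcome is not rare, so the OR lies further from 1 than the RR.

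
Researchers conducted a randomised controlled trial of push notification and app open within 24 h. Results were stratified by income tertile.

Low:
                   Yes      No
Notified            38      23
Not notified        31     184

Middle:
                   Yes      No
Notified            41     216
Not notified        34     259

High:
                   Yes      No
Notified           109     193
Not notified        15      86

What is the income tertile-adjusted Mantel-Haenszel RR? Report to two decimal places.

2.32

RR_MH = Σ(aᵢ·n₀ᵢ/nᵢ) / Σ(cᵢ·n₁ᵢ/nᵢ), with n₁ᵢ = aᵢ+bᵢ (exposed), n₀ᵢ = cᵢ+dᵢ (unexposed), nᵢ = n₁ᵢ+n₀ᵢ.
Stratum 1 (Low): n₁ = 61, n₀ = 215, n = 276; a·n₀/n = 38·215/276 = 29.6014; c·n₁/n = 31·61/276 = 6.8514
Stratum 2 (Middle): n₁ = 257, n₀ = 293, n = 550; a·n₀/n = 41·293/550 = 21.8418; c·n₁/n = 34·257/550 = 15.8873
Stratum 3 (High): n₁ = 302, n₀ = 101, n = 403; a·n₀/n = 109·101/403 = 27.3176; c·n₁/n = 15·302/403 = 11.2407
RR_MH = (29.6014 + 21.8418 + 27.3176) / (6.8514 + 15.8873 + 11.2407) = 78.7609 / 33.9794 = 2.31790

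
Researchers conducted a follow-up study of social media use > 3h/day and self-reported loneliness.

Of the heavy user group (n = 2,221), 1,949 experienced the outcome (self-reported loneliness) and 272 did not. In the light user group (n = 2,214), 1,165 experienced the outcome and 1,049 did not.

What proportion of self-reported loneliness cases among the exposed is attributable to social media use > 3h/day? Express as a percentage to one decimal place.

40.0

From the description: a = 1949, b = 272, c = 1165, d = 1049.
Risk in exposed = 1949/2221 = 0.87753; risk in unexposed = 1165/2214 = 0.52620.
RR = 0.87753/0.52620 = 1.66769
AR% = (RR − 1)/RR × 100 = (1.66769 − 1)/1.66769 × 100 = 40.0368%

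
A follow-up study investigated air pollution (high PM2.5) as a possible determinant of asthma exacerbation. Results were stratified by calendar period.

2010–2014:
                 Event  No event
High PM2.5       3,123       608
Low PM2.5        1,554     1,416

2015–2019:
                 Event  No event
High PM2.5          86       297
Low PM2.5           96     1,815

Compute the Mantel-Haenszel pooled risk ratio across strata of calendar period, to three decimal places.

1.652

RR_MH = Σ(aᵢ·n₀ᵢ/nᵢ) / Σ(cᵢ·n₁ᵢ/nᵢ), with n₁ᵢ = aᵢ+bᵢ (exposed), n₀ᵢ = cᵢ+dᵢ (unexposed), nᵢ = n₁ᵢ+n₀ᵢ.
Stratum 1 (2010–2014): n₁ = 3731, n₀ = 2970, n = 6701; a·n₀/n = 3123·2970/6701 = 1384.1680; c·n₁/n = 1554·3731/6701 = 865.2401
Stratum 2 (2015–2019): n₁ = 383, n₀ = 1911, n = 2294; a·n₀/n = 86·1911/2294 = 71.6417; c·n₁/n = 96·383/2294 = 16.0279
RR_MH = (1384.1680 + 71.6417) / (865.2401 + 16.0279) = 1455.8097 / 881.2680 = 1.65195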